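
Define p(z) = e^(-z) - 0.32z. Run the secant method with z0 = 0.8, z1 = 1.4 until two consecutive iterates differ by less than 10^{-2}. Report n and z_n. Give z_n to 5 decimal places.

p(0.8) = 0.1933290, p(1.4) = -0.2014030
z2 = 1.4000000 − (-0.2014030)·(0.6000000)/(-0.3947320) = 1.0938636;  |Δ| = 0.3061364
p(1.0938636) = -0.0151164
z3 = 1.0938636 − (-0.0151164)·(-0.3061364)/(0.1862867) = 1.0690220;  |Δ| = 0.0248417
p(1.0690220) = 0.0012571
z4 = 1.0690220 − 0.0012571·(-0.0248417)/(0.0163735) = 1.0709293;  |Δ| = 0.0019073
|z4 − z3| = 0.0019073 < 10^{-2}

n = 4, z_n = 1.07093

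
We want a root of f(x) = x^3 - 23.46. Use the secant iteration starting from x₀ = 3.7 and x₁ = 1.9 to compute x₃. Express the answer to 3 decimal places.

f(3.7) = 27.19300, f(1.9) = -16.60100
x₂ = 1.90000 − (-16.60100)·(1.90000 − 3.70000) / (-16.60100 − 27.19300) = 1.90000 − (29.88180)/(-43.79400) = 2.58233
f(2.58233) = -6.23999
x₃ = 2.58233 − (-6.23999)·(2.58233 − 1.90000) / (-6.23999 − (-16.60100)) = 2.58233 − (-4.25771)/(10.36101) = 2.99326

2.993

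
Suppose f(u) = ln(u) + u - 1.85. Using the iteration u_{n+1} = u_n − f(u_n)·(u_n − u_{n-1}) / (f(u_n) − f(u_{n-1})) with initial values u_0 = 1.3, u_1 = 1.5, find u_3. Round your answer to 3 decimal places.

1.467

f(1.3) = -0.28764, f(1.5) = 0.05547
u_2 = 1.50000 − 0.05547·(1.50000 − 1.30000) / (0.05547 − (-0.28764)) = 1.50000 − (0.01109)/(0.34310) = 1.46767
f(1.46767) = 0.00134
u_3 = 1.46767 − 0.00134·(1.46767 − 1.50000) / (0.00134 − 0.05547) = 1.46767 − (-0.00004)/(-0.05412) = 1.46687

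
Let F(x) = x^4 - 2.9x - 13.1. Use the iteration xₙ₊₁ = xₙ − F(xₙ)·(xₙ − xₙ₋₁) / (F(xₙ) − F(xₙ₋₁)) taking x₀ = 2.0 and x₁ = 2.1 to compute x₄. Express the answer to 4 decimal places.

F(2.0) = -2.900000, F(2.1) = 0.258100
x₂ = 2.100000 − 0.258100·(2.100000 − 2.000000) / (0.258100 − (-2.900000)) = 2.100000 − (0.025810)/(3.158100) = 2.091827
F(2.091827) = -0.019184
x₃ = 2.091827 − (-0.019184)·(2.091827 − 2.100000) / (-0.019184 − 0.258100) = 2.091827 − (0.000157)/(-0.277284) = 2.092393
F(2.092393) = -0.000113
x₄ = 2.092393 − (-0.000113)·(2.092393 − 2.091827) / (-0.000113 − (-0.019184)) = 2.092393 − (0.000000)/(0.019070) = 2.092396

2.0924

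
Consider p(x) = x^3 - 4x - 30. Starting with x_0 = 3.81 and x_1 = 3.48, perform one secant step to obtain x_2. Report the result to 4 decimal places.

p(3.81) = 10.066341, p(3.48) = -1.775808
x_2 = 3.480000 − (-1.775808)·(3.480000 − 3.810000) / (-1.775808 − 10.066341) = 3.480000 − (0.586017)/(-11.842149) = 3.529486

3.5295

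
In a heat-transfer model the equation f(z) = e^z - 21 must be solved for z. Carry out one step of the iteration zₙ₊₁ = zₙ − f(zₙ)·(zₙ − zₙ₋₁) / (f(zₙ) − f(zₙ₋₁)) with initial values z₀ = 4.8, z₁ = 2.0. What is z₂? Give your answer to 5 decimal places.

f(4.8) = 100.5104175, f(2.0) = -13.6109439
z₂ = 2.0000000 − (-13.6109439)·(2.0000000 − 4.8000000) / (-13.6109439 − 100.5104175) = 2.0000000 − (38.1106429)/(-114.1213614) = 2.3339484

2.33395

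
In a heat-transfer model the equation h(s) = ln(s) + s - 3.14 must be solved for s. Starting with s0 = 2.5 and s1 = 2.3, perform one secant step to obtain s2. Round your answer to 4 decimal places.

h(2.5) = 0.276291, h(2.3) = -0.007091
s2 = 2.300000 − (-0.007091)·(2.300000 − 2.500000) / (-0.007091 − 0.276291) = 2.300000 − (0.001418)/(-0.283382) = 2.305004

2.3050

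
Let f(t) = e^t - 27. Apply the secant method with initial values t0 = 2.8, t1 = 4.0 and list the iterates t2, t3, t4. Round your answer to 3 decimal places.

3.132, 3.244, 3.300

f(2.8) = -10.55535, f(4.0) = 27.59815
t2 = 4.00000 − 27.59815·(4.00000 − 2.80000) / (27.59815 − (-10.55535)) = 4.00000 − (33.11778)/(38.15350) = 3.13199
f(3.13199) = -4.08055
t3 = 3.13199 − (-4.08055)·(3.13199 − 4.00000) / (-4.08055 − 27.59815) = 3.13199 − (3.54198)/(-31.67870) = 3.24380
f(3.24380) = -1.36919
t4 = 3.24380 − (-1.36919)·(3.24380 − 3.13199) / (-1.36919 − (-4.08055)) = 3.24380 − (-0.15309)/(2.71136) = 3.30026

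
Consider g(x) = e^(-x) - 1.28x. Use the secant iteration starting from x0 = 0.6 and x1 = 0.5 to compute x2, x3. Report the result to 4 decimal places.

0.4820, 0.4823

g(0.6) = -0.219188, g(0.5) = -0.033469
x2 = 0.500000 − (-0.033469)·(0.500000 − 0.600000) / (-0.033469 − (-0.219188)) = 0.500000 − (0.003347)/(0.185719) = 0.481979
g(0.481979) = 0.000628
x3 = 0.481979 − 0.000628·(0.481979 − 0.500000) / (0.000628 − (-0.033469)) = 0.481979 − (-0.000011)/(0.034097) = 0.482310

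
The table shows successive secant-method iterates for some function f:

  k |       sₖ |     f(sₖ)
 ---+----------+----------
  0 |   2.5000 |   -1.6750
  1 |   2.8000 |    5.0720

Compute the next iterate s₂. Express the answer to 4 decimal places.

s₂ = 2.8000 − 5.0720·(2.8000 − 2.5000) / (5.0720 − (-1.6750))
   = 2.8000 − (1.521600)/(6.747000) = 2.574478

2.5745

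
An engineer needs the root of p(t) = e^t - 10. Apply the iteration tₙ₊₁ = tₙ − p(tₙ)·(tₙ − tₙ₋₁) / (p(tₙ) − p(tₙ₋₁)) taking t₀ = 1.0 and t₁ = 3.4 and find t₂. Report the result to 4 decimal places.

p(1.0) = -7.281718, p(3.4) = 19.964100
t₂ = 3.400000 − 19.964100·(3.400000 − 1.000000) / (19.964100 − (-7.281718)) = 3.400000 − (47.913840)/(27.245818) = 1.641424

1.6414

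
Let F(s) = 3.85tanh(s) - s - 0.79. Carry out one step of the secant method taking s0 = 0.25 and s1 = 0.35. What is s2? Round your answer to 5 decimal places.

0.28850

F(0.25) = -0.0970631, F(0.35) = 0.1550458
s2 = 0.3500000 − 0.1550458·(0.3500000 − 0.2500000) / (0.1550458 − (-0.0970631)) = 0.3500000 − (0.0155046)/(0.2521090) = 0.2885005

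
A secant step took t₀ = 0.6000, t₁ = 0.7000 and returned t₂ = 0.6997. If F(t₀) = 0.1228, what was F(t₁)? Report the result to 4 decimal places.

The secant line through (0.6000, 0.1228) and (0.7000, F(t₁)) crosses zero at t₂ = 0.6997.
So (0.6000, 0.1228), (0.7000, F(t₁)), (0.6997, 0) are collinear:
F(t₁) = 0.1228 · (0.7000 − 0.6997) / (0.6000 − 0.6997) = 0.1228 · (0.000300)/(-0.099700) = -0.000370

-0.0004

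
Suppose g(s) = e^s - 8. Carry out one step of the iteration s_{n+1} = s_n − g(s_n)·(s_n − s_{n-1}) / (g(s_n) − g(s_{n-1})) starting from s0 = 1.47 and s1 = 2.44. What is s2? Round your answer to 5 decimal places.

1.96710

g(1.47) = -3.6507649, g(2.44) = 3.4730407
s2 = 2.4400000 − 3.4730407·(2.4400000 − 1.4700000) / (3.4730407 − (-3.6507649)) = 2.4400000 − (3.3688495)/(7.1238056) = 1.9670997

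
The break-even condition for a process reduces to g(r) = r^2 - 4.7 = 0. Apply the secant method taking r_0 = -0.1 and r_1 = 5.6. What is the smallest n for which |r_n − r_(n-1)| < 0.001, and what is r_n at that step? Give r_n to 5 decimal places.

n = 8, r_n = 2.16795

g(-0.1) = -4.6900000, g(5.6) = 26.6600000
r_2 = 5.6000000 − 26.6600000·(5.7000000)/(31.3500000) = 0.7527273;  |Δ| = 4.8472727
g(0.7527273) = -4.1334017
r_3 = 0.7527273 − (-4.1334017)·(-4.8472727)/(-30.7934017) = 1.4033772;  |Δ| = 0.6506499
g(1.4033772) = -2.7305324
r_4 = 1.4033772 − (-2.7305324)·(0.6506499)/(1.4028693) = 2.6697965;  |Δ| = 1.2664193
g(2.6697965) = 2.4278136
r_5 = 2.6697965 − 2.4278136·(1.2664193)/(5.1583459) = 2.0737469;  |Δ| = 0.5960496
g(2.0737469) = -0.3995736
r_6 = 2.0737469 − (-0.3995736)·(-0.5960496)/(-2.8273872) = 2.1579822;  |Δ| = 0.0842353
g(2.1579822) = -0.0431128
r_7 = 2.1579822 − (-0.0431128)·(0.0842353)/(0.3564608) = 2.1681702;  |Δ| = 0.0101880
g(2.1681702) = 0.0009620
r_8 = 2.1681702 − 0.0009620·(0.0101880)/(0.0440748) = 2.1679478;  |Δ| = 0.0002224
|r_8 − r_7| = 0.0002224 < 0.001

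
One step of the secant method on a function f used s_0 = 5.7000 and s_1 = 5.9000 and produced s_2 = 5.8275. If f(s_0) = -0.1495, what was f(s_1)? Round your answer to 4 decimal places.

The secant line through (5.7000, -0.1495) and (5.9000, f(s_1)) crosses zero at s_2 = 5.8275.
So (5.7000, -0.1495), (5.9000, f(s_1)), (5.8275, 0) are collinear:
f(s_1) = -0.1495 · (5.9000 − 5.8275) / (5.7000 − 5.8275) = -0.1495 · (0.072500)/(-0.127500) = 0.085010

0.0850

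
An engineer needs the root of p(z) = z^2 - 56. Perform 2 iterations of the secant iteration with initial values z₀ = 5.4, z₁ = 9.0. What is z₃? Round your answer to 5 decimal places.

p(5.4) = -26.8400000, p(9.0) = 25.0000000
z₂ = 9.0000000 − 25.0000000·(9.0000000 − 5.4000000) / (25.0000000 − (-26.8400000)) = 9.0000000 − (90.0000000)/(51.8400000) = 7.2638889
p(7.2638889) = -3.2359182
z₃ = 7.2638889 − (-3.2359182)·(7.2638889 − 9.0000000) / (-3.2359182 − 25.0000000) = 7.2638889 − (5.6179136)/(-28.2359182) = 7.4628523

7.46285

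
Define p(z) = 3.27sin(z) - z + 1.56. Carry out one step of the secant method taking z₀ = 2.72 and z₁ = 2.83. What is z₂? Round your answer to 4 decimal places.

2.7640

p(2.72) = 0.178130, p(2.83) = -0.267500
z₂ = 2.830000 − (-0.267500)·(2.830000 − 2.720000) / (-0.267500 − 0.178130) = 2.830000 − (-0.029425)/(-0.445630) = 2.763970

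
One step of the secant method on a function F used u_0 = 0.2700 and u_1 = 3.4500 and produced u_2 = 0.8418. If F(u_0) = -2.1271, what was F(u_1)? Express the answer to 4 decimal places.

The secant line through (0.2700, -2.1271) and (3.4500, F(u_1)) crosses zero at u_2 = 0.8418.
So (0.2700, -2.1271), (3.4500, F(u_1)), (0.8418, 0) are collinear:
F(u_1) = -2.1271 · (3.4500 − 0.8418) / (0.2700 − 0.8418) = -2.1271 · (2.608200)/(-0.571800) = 9.702522

9.7025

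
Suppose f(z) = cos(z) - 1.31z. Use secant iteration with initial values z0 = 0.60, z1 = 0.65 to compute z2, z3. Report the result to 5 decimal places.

0.62076, 0.62089

f(0.60) = 0.0393356, f(0.65) = -0.0554162
z2 = 0.6500000 − (-0.0554162)·(0.6500000 − 0.6000000) / (-0.0554162 − 0.0393356) = 0.6500000 − (-0.0027708)/(-0.0947518) = 0.6207572
f(0.6207572) = 0.0002464
z3 = 0.6207572 − 0.0002464·(0.6207572 − 0.6500000) / (0.0002464 − (-0.0554162)) = 0.6207572 − (-0.0000072)/(0.0556626) = 0.6208866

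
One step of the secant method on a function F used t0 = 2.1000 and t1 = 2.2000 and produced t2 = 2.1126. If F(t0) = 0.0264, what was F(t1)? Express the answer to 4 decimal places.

The secant line through (2.1000, 0.0264) and (2.2000, F(t1)) crosses zero at t2 = 2.1126.
So (2.1000, 0.0264), (2.2000, F(t1)), (2.1126, 0) are collinear:
F(t1) = 0.0264 · (2.2000 − 2.1126) / (2.1000 − 2.1126) = 0.0264 · (0.087400)/(-0.012600) = -0.183124

-0.1831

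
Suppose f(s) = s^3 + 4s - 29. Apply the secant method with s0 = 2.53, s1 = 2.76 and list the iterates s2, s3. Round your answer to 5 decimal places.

2.63742, 2.64146

f(2.53) = -2.6857230, f(2.76) = 3.0645760
s2 = 2.7600000 − 3.0645760·(2.7600000 − 2.5300000) / (3.0645760 − (-2.6857230)) = 2.7600000 − (0.7048525)/(5.7502990) = 2.6374233
f(2.6374233) = -0.1043851
s3 = 2.6374233 − (-0.1043851)·(2.6374233 − 2.7600000) / (-0.1043851 − 3.0645760) = 2.6374233 − (0.0127952)/(-3.1689611) = 2.6414610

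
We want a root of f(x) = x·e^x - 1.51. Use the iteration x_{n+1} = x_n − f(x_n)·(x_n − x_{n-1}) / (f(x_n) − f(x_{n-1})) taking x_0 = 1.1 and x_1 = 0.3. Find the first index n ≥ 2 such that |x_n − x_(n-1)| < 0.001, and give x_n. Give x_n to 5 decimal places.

f(1.1) = 1.7945826, f(0.3) = -1.1050424
x_2 = 0.3000000 − (-1.1050424)·(-0.8000000)/(-2.8996250) = 0.6048787;  |Δ| = 0.3048787
f(0.6048787) = -0.4024489
x_3 = 0.6048787 − (-0.4024489)·(0.3048787)/(0.7025934) = 0.7795147;  |Δ| = 0.1746360
f(0.7795147) = 0.1896646
x_4 = 0.7795147 − 0.1896646·(0.1746360)/(0.5921135) = 0.7235756;  |Δ| = 0.0559390
f(0.7235756) = -0.0181373
x_5 = 0.7235756 − (-0.0181373)·(-0.0559390)/(-0.2078019) = 0.7284581;  |Δ| = 0.0048825
f(0.7284581) = -0.0007197
x_6 = 0.7284581 − (-0.0007197)·(0.0048825)/(0.0174177) = 0.7286598;  |Δ| = 0.0002017
|x_6 − x_5| = 0.0002017 < 0.001

n = 6, x_n = 0.72866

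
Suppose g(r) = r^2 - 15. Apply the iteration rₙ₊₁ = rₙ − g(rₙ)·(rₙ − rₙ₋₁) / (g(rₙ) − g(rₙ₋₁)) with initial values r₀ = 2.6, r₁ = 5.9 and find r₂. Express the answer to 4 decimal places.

3.5694

g(2.6) = -8.240000, g(5.9) = 19.810000
r₂ = 5.900000 − 19.810000·(5.900000 − 2.600000) / (19.810000 − (-8.240000)) = 5.900000 − (65.373000)/(28.050000) = 3.569412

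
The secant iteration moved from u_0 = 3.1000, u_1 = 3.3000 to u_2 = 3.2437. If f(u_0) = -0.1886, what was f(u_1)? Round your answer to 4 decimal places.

0.0739

The secant line through (3.1000, -0.1886) and (3.3000, f(u_1)) crosses zero at u_2 = 3.2437.
So (3.1000, -0.1886), (3.3000, f(u_1)), (3.2437, 0) are collinear:
f(u_1) = -0.1886 · (3.3000 − 3.2437) / (3.1000 − 3.2437) = -0.1886 · (0.056300)/(-0.143700) = 0.073891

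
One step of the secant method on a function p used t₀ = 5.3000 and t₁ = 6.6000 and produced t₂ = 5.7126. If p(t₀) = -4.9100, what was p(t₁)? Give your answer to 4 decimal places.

The secant line through (5.3000, -4.9100) and (6.6000, p(t₁)) crosses zero at t₂ = 5.7126.
So (5.3000, -4.9100), (6.6000, p(t₁)), (5.7126, 0) are collinear:
p(t₁) = -4.9100 · (6.6000 − 5.7126) / (5.3000 − 5.7126) = -4.9100 · (0.887400)/(-0.412600) = 10.560189

10.5602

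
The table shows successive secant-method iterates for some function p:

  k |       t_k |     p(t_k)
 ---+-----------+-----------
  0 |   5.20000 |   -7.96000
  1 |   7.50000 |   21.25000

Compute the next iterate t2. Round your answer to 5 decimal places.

t2 = 7.50000 − 21.25000·(7.50000 − 5.20000) / (21.25000 − (-7.96000))
   = 7.50000 − (48.8750000)/(29.2100000) = 5.8267717

5.82677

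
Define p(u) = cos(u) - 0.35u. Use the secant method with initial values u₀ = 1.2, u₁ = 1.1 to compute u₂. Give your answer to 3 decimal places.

1.154

p(1.2) = -0.05764, p(1.1) = 0.06860
u₂ = 1.10000 − 0.06860·(1.10000 − 1.20000) / (0.06860 − (-0.05764)) = 1.10000 − (-0.00686)/(0.12624) = 1.15434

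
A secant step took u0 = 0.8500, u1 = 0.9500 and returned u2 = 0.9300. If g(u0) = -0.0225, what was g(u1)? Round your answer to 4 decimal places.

The secant line through (0.8500, -0.0225) and (0.9500, g(u1)) crosses zero at u2 = 0.9300.
So (0.8500, -0.0225), (0.9500, g(u1)), (0.9300, 0) are collinear:
g(u1) = -0.0225 · (0.9500 − 0.9300) / (0.8500 − 0.9300) = -0.0225 · (0.020000)/(-0.080000) = 0.005625

0.0056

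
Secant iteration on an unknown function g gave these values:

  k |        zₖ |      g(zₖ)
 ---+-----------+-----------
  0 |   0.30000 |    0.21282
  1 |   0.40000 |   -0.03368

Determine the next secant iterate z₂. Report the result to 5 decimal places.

0.38634

z₂ = 0.40000 − (-0.03368)·(0.40000 − 0.30000) / (-0.03368 − 0.21282)
   = 0.40000 − (-0.0033680)/(-0.2465000) = 0.3863367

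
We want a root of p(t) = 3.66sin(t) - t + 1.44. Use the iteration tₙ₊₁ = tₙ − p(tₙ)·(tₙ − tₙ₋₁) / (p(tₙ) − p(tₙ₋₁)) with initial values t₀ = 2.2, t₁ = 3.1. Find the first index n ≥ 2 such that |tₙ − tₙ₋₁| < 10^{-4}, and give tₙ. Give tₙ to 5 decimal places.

p(2.2) = 2.1990968, p(3.1) = -1.5078148
t₂ = 3.1000000 − (-1.5078148)·(0.9000000)/(-3.7069116) = 2.7339181;  |Δ| = 0.3660819
p(2.7339181) = 0.1571824
t₃ = 2.7339181 − 0.1571824·(-0.3660819)/(1.6649972) = 2.7684777;  |Δ| = 0.0345596
p(2.7684777) = 0.0056576
t₄ = 2.7684777 − 0.0056576·(0.0345596)/(-0.1515248) = 2.7697681;  |Δ| = 0.0012904
p(2.7697681) = -0.0000317
t₅ = 2.7697681 − (-0.0000317)·(0.0012904)/(-0.0056893) = 2.7697609;  |Δ| = 0.0000072
|t₅ − t₄| = 0.0000072 < 10^{-4}

n = 5, tₙ = 2.76976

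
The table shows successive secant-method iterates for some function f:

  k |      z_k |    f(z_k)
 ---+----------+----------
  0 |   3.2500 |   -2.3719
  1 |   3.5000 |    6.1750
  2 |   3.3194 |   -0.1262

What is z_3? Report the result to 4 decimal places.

z_3 = 3.3194 − (-0.1262)·(3.3194 − 3.5000) / (-0.1262 − 6.1750)
   = 3.3194 − (0.022792)/(-6.301200) = 3.323017

3.3230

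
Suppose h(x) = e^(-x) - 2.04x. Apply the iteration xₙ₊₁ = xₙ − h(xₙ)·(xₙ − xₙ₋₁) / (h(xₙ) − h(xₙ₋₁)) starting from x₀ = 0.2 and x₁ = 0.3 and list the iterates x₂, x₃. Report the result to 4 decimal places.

h(0.2) = 0.410731, h(0.3) = 0.128818
x₂ = 0.300000 − 0.128818·(0.300000 − 0.200000) / (0.128818 − 0.410731) = 0.300000 − (0.012882)/(-0.281913) = 0.345694
h(0.345694) = 0.002512
x₃ = 0.345694 − 0.002512·(0.345694 − 0.300000) / (0.002512 − 0.128818) = 0.345694 − (0.000115)/(-0.126306) = 0.346603

0.3457, 0.3466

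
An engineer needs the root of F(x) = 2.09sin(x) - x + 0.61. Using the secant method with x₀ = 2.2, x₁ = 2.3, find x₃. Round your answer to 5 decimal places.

2.24399

F(2.2) = 0.0997575, F(2.3) = -0.1314761
x₂ = 2.3000000 − (-0.1314761)·(2.3000000 − 2.2000000) / (-0.1314761 − 0.0997575) = 2.3000000 − (-0.0131476)/(-0.2312336) = 2.2431414
F(2.2431414) = 0.0019977
x₃ = 2.2431414 − 0.0019977·(2.2431414 − 2.3000000) / (0.0019977 − (-0.1314761)) = 2.2431414 − (-0.0001136)/(0.1334738) = 2.2439924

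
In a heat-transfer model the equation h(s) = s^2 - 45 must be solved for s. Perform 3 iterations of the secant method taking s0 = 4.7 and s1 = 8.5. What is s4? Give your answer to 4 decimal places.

h(4.7) = -22.910000, h(8.5) = 27.250000
s2 = 8.500000 − 27.250000·(8.500000 − 4.700000) / (27.250000 − (-22.910000)) = 8.500000 − (103.550000)/(50.160000) = 6.435606
h(6.435606) = -3.582975
s3 = 6.435606 − (-3.582975)·(6.435606 − 8.500000) / (-3.582975 − 27.250000) = 6.435606 − (7.396671)/(-30.832975) = 6.675501
h(6.675501) = -0.437688
s4 = 6.675501 − (-0.437688)·(6.675501 − 6.435606) / (-0.437688 − (-3.582975)) = 6.675501 − (-0.104999)/(3.145287) = 6.708884

6.7089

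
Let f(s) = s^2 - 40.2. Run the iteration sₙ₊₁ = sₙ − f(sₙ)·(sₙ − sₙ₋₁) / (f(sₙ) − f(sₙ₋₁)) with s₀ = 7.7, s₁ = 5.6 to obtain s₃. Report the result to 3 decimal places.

f(7.7) = 19.09000, f(5.6) = -8.84000
s₂ = 5.60000 − (-8.84000)·(5.60000 − 7.70000) / (-8.84000 − 19.09000) = 5.60000 − (18.56400)/(-27.93000) = 6.26466
f(6.26466) = -0.95401
s₃ = 6.26466 − (-0.95401)·(6.26466 − 5.60000) / (-0.95401 − (-8.84000)) = 6.26466 − (-0.63410)/(7.88599) = 6.34507

6.345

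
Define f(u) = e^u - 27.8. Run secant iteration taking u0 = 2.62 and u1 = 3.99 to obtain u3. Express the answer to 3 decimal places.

f(2.62) = -14.06428, f(3.99) = 26.25489
u2 = 3.99000 − 26.25489·(3.99000 − 2.62000) / (26.25489 − (-14.06428)) = 3.99000 − (35.96920)/(40.31917) = 3.09789
f(3.09789) = -5.64887
u3 = 3.09789 − (-5.64887)·(3.09789 − 3.99000) / (-5.64887 − 26.25489) = 3.09789 − (5.03943)/(-31.90376) = 3.25585

3.256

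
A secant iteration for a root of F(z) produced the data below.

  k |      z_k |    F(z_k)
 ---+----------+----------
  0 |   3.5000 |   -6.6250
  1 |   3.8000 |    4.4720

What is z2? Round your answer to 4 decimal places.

3.6791

z2 = 3.8000 − 4.4720·(3.8000 − 3.5000) / (4.4720 − (-6.6250))
   = 3.8000 − (1.341600)/(11.097000) = 3.679102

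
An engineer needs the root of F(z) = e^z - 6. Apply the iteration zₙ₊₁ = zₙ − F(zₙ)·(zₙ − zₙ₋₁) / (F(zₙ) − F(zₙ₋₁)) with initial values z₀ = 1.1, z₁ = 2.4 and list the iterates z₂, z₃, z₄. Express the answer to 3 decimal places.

F(1.1) = -2.99583, F(2.4) = 5.02318
z₂ = 2.40000 − 5.02318·(2.40000 − 1.10000) / (5.02318 − (-2.99583)) = 2.40000 − (6.53013)/(8.01901) = 1.58567
F(1.58567) = -1.11744
z₃ = 1.58567 − (-1.11744)·(1.58567 − 2.40000) / (-1.11744 − 5.02318) = 1.58567 − (0.90997)/(-6.14062) = 1.73386
F(1.73386) = -0.33755
z₄ = 1.73386 − (-0.33755)·(1.73386 − 1.58567) / (-0.33755 − (-1.11744)) = 1.73386 − (-0.05002)/(0.77990) = 1.79799

1.586, 1.734, 1.798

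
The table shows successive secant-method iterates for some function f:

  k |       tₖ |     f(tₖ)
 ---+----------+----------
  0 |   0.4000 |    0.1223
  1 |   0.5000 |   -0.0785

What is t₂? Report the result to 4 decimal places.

t₂ = 0.5000 − (-0.0785)·(0.5000 − 0.4000) / (-0.0785 − 0.1223)
   = 0.5000 − (-0.007850)/(-0.200800) = 0.460906

0.4609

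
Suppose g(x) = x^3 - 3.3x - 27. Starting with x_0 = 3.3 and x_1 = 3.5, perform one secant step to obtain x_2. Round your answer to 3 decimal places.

g(3.3) = -1.95300, g(3.5) = 4.32500
x_2 = 3.50000 − 4.32500·(3.50000 − 3.30000) / (4.32500 − (-1.95300)) = 3.50000 − (0.86500)/(6.27800) = 3.36222

3.362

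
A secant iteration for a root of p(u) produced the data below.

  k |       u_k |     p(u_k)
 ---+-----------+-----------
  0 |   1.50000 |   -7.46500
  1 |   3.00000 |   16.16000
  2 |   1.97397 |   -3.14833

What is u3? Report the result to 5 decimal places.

u3 = 1.97397 − (-3.14833)·(1.97397 − 3.00000) / (-3.14833 − 16.16000)
   = 1.97397 − (3.2302810)/(-19.3083300) = 2.1412699

2.14127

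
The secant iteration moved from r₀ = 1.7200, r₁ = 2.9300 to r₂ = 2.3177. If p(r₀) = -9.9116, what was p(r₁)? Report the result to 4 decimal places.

10.1537

The secant line through (1.7200, -9.9116) and (2.9300, p(r₁)) crosses zero at r₂ = 2.3177.
So (1.7200, -9.9116), (2.9300, p(r₁)), (2.3177, 0) are collinear:
p(r₁) = -9.9116 · (2.9300 − 2.3177) / (1.7200 − 2.3177) = -9.9116 · (0.612300)/(-0.597700) = 10.153710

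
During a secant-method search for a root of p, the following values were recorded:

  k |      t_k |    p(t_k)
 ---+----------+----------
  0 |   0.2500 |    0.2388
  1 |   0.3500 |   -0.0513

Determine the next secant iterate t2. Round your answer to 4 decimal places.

t2 = 0.3500 − (-0.0513)·(0.3500 − 0.2500) / (-0.0513 − 0.2388)
   = 0.3500 − (-0.005130)/(-0.290100) = 0.332316

0.3323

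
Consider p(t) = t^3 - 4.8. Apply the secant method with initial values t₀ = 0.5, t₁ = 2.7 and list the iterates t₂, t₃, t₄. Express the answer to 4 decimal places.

p(0.5) = -4.675000, p(2.7) = 14.883000
t₂ = 2.700000 − 14.883000·(2.700000 − 0.500000) / (14.883000 − (-4.675000)) = 2.700000 − (32.742600)/(19.558000) = 1.025872
p(1.025872) = -3.720359
t₃ = 1.025872 − (-3.720359)·(1.025872 − 2.700000) / (-3.720359 − 14.883000) = 1.025872 − (6.228359)/(-18.603359) = 1.360669
p(1.360669) = -2.280828
t₄ = 1.360669 − (-2.280828)·(1.360669 − 1.025872) / (-2.280828 − (-3.720359)) = 1.360669 − (-0.763616)/(1.439531) = 1.891131

1.0259, 1.3607, 1.8911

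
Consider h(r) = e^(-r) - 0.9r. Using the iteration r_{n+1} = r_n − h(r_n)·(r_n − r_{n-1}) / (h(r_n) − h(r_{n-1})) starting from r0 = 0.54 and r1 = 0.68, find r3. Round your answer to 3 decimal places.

h(0.54) = 0.09675, h(0.68) = -0.10538
r2 = 0.68000 − (-0.10538)·(0.68000 − 0.54000) / (-0.10538 − 0.09675) = 0.68000 − (-0.01475)/(-0.20213) = 0.60701
h(0.60701) = -0.00133
r3 = 0.60701 − (-0.00133)·(0.60701 − 0.68000) / (-0.00133 − (-0.10538)) = 0.60701 − (0.00010)/(0.10405) = 0.60608

0.606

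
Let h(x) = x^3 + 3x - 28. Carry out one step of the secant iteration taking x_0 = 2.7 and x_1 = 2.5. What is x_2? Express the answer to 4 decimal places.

h(2.7) = -0.217000, h(2.5) = -4.875000
x_2 = 2.500000 − (-4.875000)·(2.500000 − 2.700000) / (-4.875000 − (-0.217000)) = 2.500000 − (0.975000)/(-4.658000) = 2.709317

2.7093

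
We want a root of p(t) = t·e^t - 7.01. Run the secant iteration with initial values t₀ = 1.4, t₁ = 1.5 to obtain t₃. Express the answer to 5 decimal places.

1.52517

p(1.4) = -1.3327200, p(1.5) = -0.2874664
t₂ = 1.5000000 − (-0.2874664)·(1.5000000 − 1.4000000) / (-0.2874664 − (-1.3327200)) = 1.5000000 − (-0.0287466)/(1.0452537) = 1.5275021
p(1.5275021) = 0.0266756
t₃ = 1.5275021 − 0.0266756·(1.5275021 − 1.5000000) / (0.0266756 − (-0.2874664)) = 1.5275021 − (0.0007336)/(0.3141420) = 1.5251667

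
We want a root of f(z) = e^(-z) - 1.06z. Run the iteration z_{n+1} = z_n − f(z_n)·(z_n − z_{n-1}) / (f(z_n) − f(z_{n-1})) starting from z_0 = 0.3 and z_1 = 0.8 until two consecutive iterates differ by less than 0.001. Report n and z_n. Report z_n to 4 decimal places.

n = 4, z_n = 0.5463

f(0.3) = 0.422818, f(0.8) = -0.398671
z_2 = 0.800000 − (-0.398671)·(0.500000)/(-0.821489) = 0.557349;  |Δ| = 0.242651
f(0.557349) = -0.018064
z_3 = 0.557349 − (-0.018064)·(-0.242651)/(0.380607) = 0.545832;  |Δ| = 0.011516
f(0.545832) = 0.000777
z_4 = 0.545832 − 0.000777·(-0.011516)/(0.018841) = 0.546307;  |Δ| = 0.000475
|z_4 − z_3| = 0.000475 < 0.001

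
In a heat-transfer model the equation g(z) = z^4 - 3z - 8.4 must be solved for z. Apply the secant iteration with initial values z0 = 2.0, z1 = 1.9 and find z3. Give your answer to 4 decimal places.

g(2.0) = 1.600000, g(1.9) = -1.067900
z2 = 1.900000 − (-1.067900)·(1.900000 − 2.000000) / (-1.067900 − 1.600000) = 1.900000 − (0.106790)/(-2.667900) = 1.940028
g(1.940028) = -0.054588
z3 = 1.940028 − (-0.054588)·(1.940028 − 1.900000) / (-0.054588 − (-1.067900)) = 1.940028 − (-0.002185)/(1.013312) = 1.942184

1.9422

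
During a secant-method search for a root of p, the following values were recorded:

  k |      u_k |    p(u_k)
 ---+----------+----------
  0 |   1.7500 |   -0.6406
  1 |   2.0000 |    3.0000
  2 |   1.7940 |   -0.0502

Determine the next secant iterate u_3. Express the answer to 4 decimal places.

u_3 = 1.7940 − (-0.0502)·(1.7940 − 2.0000) / (-0.0502 − 3.0000)
   = 1.7940 − (0.010341)/(-3.050200) = 1.797390

1.7974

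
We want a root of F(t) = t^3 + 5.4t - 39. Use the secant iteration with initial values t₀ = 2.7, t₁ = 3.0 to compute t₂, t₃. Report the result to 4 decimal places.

F(2.7) = -4.737000, F(3.0) = 4.200000
t₂ = 3.000000 − 4.200000·(3.000000 − 2.700000) / (4.200000 − (-4.737000)) = 3.000000 − (1.260000)/(8.937000) = 2.859013
F(2.859013) = -0.191882
t₃ = 2.859013 − (-0.191882)·(2.859013 − 3.000000) / (-0.191882 − 4.200000) = 2.859013 − (0.027053)/(-4.391882) = 2.865173

2.8590, 2.8652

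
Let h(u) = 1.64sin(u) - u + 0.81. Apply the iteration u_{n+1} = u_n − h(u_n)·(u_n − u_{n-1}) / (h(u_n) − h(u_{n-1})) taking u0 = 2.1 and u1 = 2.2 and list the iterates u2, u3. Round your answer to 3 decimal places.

2.166, 2.167

h(2.1) = 0.12566, h(2.2) = -0.06407
u2 = 2.20000 − (-0.06407)·(2.20000 − 2.10000) / (-0.06407 − 0.12566) = 2.20000 − (-0.00641)/(-0.18973) = 2.16623
h(2.16623) = 0.00153
u3 = 2.16623 − 0.00153·(2.16623 − 2.20000) / (0.00153 − (-0.06407)) = 2.16623 − (-0.00005)/(0.06559) = 2.16702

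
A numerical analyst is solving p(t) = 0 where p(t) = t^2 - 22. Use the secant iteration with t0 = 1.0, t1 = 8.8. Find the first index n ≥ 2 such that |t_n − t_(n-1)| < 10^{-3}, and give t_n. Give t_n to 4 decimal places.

n = 7, t_n = 4.6904

p(1.0) = -21.000000, p(8.8) = 55.440000
t2 = 8.800000 − 55.440000·(7.800000)/(76.440000) = 3.142857;  |Δ| = 5.657143
p(3.142857) = -12.122449
t3 = 3.142857 − (-12.122449)·(-5.657143)/(-67.562449) = 4.157895;  |Δ| = 1.015038
p(4.157895) = -4.711911
t4 = 4.157895 − (-4.711911)·(1.015038)/(7.410538) = 4.803296;  |Δ| = 0.645401
p(4.803296) = 1.071648
t5 = 4.803296 − 1.071648·(0.645401)/(5.783560) = 4.683708;  |Δ| = 0.119588
p(4.683708) = -0.062881
t6 = 4.683708 − (-0.062881)·(-0.119588)/(-1.134529) = 4.690336;  |Δ| = 0.006628
p(4.690336) = -0.000749
t7 = 4.690336 − (-0.000749)·(0.006628)/(0.062132) = 4.690416;  |Δ| = 0.000080
|t7 − t6| = 0.000080 < 10^{-3}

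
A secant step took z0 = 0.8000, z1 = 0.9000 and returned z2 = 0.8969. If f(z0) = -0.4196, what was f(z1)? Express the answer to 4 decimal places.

The secant line through (0.8000, -0.4196) and (0.9000, f(z1)) crosses zero at z2 = 0.8969.
So (0.8000, -0.4196), (0.9000, f(z1)), (0.8969, 0) are collinear:
f(z1) = -0.4196 · (0.9000 − 0.8969) / (0.8000 − 0.8969) = -0.4196 · (0.003100)/(-0.096900) = 0.013424

0.0134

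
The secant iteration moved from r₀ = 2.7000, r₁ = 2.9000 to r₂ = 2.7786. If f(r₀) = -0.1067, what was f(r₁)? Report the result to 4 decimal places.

0.1648

The secant line through (2.7000, -0.1067) and (2.9000, f(r₁)) crosses zero at r₂ = 2.7786.
So (2.7000, -0.1067), (2.9000, f(r₁)), (2.7786, 0) are collinear:
f(r₁) = -0.1067 · (2.9000 − 2.7786) / (2.7000 − 2.7786) = -0.1067 · (0.121400)/(-0.078600) = 0.164801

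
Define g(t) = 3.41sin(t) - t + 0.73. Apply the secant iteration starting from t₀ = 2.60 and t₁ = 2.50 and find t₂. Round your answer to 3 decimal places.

2.571

g(2.60) = -0.11214, g(2.50) = 0.27079
t₂ = 2.50000 − 0.27079·(2.50000 − 2.60000) / (0.27079 − (-0.11214)) = 2.50000 − (-0.02708)/(0.38293) = 2.57072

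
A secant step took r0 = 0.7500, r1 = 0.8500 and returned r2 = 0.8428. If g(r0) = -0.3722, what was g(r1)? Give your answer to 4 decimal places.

The secant line through (0.7500, -0.3722) and (0.8500, g(r1)) crosses zero at r2 = 0.8428.
So (0.7500, -0.3722), (0.8500, g(r1)), (0.8428, 0) are collinear:
g(r1) = -0.3722 · (0.8500 − 0.8428) / (0.7500 − 0.8428) = -0.3722 · (0.007200)/(-0.092800) = 0.028878

0.0289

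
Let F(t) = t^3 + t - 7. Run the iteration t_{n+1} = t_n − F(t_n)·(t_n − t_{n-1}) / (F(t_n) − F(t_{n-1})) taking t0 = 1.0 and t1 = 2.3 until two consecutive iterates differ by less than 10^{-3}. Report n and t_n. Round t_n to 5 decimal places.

F(1.0) = -5.0000000, F(2.3) = 7.4670000
t2 = 2.3000000 − 7.4670000·(1.3000000)/(12.4670000) = 1.5213764;  |Δ| = 0.7786236
F(1.5213764) = -1.9572666
t3 = 1.5213764 − (-1.9572666)·(-0.7786236)/(-9.4242666) = 1.6830839;  |Δ| = 0.1617074
F(1.6830839) = -0.5491245
t4 = 1.6830839 − (-0.5491245)·(0.1617074)/(1.4081421) = 1.7461439;  |Δ| = 0.0630601
F(1.7461439) = 0.0701691
t5 = 1.7461439 − 0.0701691·(0.0630601)/(0.6192936) = 1.7389989;  |Δ| = 0.0071450
F(1.7389989) = -0.0020648
t6 = 1.7389989 − (-0.0020648)·(-0.0071450)/(-0.0722339) = 1.7392031;  |Δ| = 0.0002042
|t6 − t5| = 0.0002042 < 10^{-3}

n = 6, t_n = 1.73920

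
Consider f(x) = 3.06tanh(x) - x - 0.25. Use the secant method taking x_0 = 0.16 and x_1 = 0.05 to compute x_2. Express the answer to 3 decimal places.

f(0.16) = 0.07546, f(0.05) = -0.14713
x_2 = 0.05000 − (-0.14713)·(0.05000 − 0.16000) / (-0.14713 − 0.07546) = 0.05000 − (0.01618)/(-0.22259) = 0.12271

0.123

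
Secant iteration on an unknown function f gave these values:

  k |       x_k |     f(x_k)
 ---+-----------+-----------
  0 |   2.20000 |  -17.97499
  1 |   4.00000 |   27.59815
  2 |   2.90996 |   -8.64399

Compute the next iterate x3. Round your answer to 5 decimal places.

x3 = 2.90996 − (-8.64399)·(2.90996 − 4.00000) / (-8.64399 − 27.59815)
   = 2.90996 − (9.4222949)/(-36.2421400) = 3.1699417

3.16994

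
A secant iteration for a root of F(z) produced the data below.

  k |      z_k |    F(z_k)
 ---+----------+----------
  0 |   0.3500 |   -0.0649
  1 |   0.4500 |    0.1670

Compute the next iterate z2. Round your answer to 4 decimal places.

0.3780

z2 = 0.4500 − 0.1670·(0.4500 − 0.3500) / (0.1670 − (-0.0649))
   = 0.4500 − (0.016700)/(0.231900) = 0.377986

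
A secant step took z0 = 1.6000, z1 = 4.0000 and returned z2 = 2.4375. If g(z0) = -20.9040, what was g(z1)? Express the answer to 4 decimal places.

39.0000

The secant line through (1.6000, -20.9040) and (4.0000, g(z1)) crosses zero at z2 = 2.4375.
So (1.6000, -20.9040), (4.0000, g(z1)), (2.4375, 0) are collinear:
g(z1) = -20.9040 · (4.0000 − 2.4375) / (1.6000 − 2.4375) = -20.9040 · (1.562500)/(-0.837500) = 39.000000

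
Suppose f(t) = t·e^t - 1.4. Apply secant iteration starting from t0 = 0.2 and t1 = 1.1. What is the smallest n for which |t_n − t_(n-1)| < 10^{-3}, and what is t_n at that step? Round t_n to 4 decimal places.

f(0.2) = -1.155719, f(1.1) = 1.904583
t2 = 1.100000 − 1.904583·(0.900000)/(3.060302) = 0.539884;  |Δ| = 0.560116
f(0.539884) = -0.473663
t3 = 0.539884 − (-0.473663)·(-0.560116)/(-2.378246) = 0.651439;  |Δ| = 0.111555
f(0.651439) = -0.150344
t4 = 0.651439 − (-0.150344)·(0.111555)/(0.323319) = 0.703313;  |Δ| = 0.051873
f(0.703313) = 0.020998
t5 = 0.703313 − 0.020998·(0.051873)/(0.171342) = 0.696956;  |Δ| = 0.006357
f(0.696956) = -0.000770
t6 = 0.696956 − (-0.000770)·(-0.006357)/(-0.021767) = 0.697180;  |Δ| = 0.000225
|t6 − t5| = 0.000225 < 10^{-3}

n = 6, t_n = 0.6972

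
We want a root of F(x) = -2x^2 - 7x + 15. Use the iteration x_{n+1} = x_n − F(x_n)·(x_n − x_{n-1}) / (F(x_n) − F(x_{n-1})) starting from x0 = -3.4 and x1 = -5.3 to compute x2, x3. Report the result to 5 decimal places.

-4.90769, -4.99587

F(-3.4) = 15.6800000, F(-5.3) = -4.0800000
x2 = -5.3000000 − (-4.0800000)·(-5.3000000 − (-3.4000000)) / (-4.0800000 − 15.6800000) = -5.3000000 − (7.7520000)/(-19.7600000) = -4.9076923
F(-4.9076923) = 1.1829586
x3 = -4.9076923 − 1.1829586·(-4.9076923 − (-5.3000000)) / (1.1829586 − (-4.0800000)) = -4.9076923 − (0.4640838)/(5.2629586) = -4.9958716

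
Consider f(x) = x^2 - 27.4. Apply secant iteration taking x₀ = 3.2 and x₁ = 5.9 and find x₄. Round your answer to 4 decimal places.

f(3.2) = -17.160000, f(5.9) = 7.410000
x₂ = 5.900000 − 7.410000·(5.900000 − 3.200000) / (7.410000 − (-17.160000)) = 5.900000 − (20.007000)/(24.570000) = 5.085714
f(5.085714) = -1.535510
x₃ = 5.085714 − (-1.535510)·(5.085714 − 5.900000) / (-1.535510 − 7.410000) = 5.085714 − (1.250344)/(-8.945510) = 5.225488
f(5.225488) = -0.094279
x₄ = 5.225488 − (-0.094279)·(5.225488 − 5.085714) / (-0.094279 − (-1.535510)) = 5.225488 − (-0.013178)/(1.441231) = 5.234631

5.2346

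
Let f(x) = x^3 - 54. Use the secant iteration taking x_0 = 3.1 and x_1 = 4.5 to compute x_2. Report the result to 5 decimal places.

3.65259

f(3.1) = -24.2090000, f(4.5) = 37.1250000
x_2 = 4.5000000 − 37.1250000·(4.5000000 − 3.1000000) / (37.1250000 − (-24.2090000)) = 4.5000000 − (51.9750000)/(61.3340000) = 3.6525907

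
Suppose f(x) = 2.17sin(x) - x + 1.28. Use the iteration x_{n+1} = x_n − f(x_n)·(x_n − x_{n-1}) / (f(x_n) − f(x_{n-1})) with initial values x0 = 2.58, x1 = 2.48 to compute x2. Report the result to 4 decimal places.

2.5280

f(2.58) = -0.144399, f(2.48) = 0.133192
x2 = 2.480000 − 0.133192·(2.480000 − 2.580000) / (0.133192 − (-0.144399)) = 2.480000 − (-0.013319)/(0.277591) = 2.527981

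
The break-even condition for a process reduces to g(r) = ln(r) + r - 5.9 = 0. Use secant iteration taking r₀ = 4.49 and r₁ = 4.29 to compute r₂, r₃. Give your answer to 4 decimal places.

4.4152, 4.4150

g(4.49) = 0.091853, g(4.29) = -0.153713
r₂ = 4.290000 − (-0.153713)·(4.290000 − 4.490000) / (-0.153713 − 0.091853) = 4.290000 − (0.030743)/(-0.245566) = 4.415191
g(4.415191) = 0.000242
r₃ = 4.415191 − 0.000242·(4.415191 − 4.290000) / (0.000242 − (-0.153713)) = 4.415191 − (0.000030)/(0.153955) = 4.414994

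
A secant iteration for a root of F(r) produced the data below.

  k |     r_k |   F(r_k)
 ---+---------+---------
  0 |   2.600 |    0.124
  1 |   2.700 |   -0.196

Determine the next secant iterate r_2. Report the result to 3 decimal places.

r_2 = 2.700 − (-0.196)·(2.700 − 2.600) / (-0.196 − 0.124)
   = 2.700 − (-0.01960)/(-0.32000) = 2.63875

2.639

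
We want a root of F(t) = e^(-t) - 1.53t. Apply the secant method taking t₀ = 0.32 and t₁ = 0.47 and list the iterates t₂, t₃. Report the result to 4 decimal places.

0.4273, 0.4266

F(0.32) = 0.236549, F(0.47) = -0.094098
t₂ = 0.470000 − (-0.094098)·(0.470000 − 0.320000) / (-0.094098 − 0.236549) = 0.470000 − (-0.014115)/(-0.330647) = 0.427312
F(0.427312) = -0.001527
t₃ = 0.427312 − (-0.001527)·(0.427312 − 0.470000) / (-0.001527 − (-0.094098)) = 0.427312 − (0.000065)/(0.092570) = 0.426608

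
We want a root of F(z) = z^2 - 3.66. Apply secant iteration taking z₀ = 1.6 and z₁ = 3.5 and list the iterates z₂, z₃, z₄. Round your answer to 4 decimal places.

F(1.6) = -1.100000, F(3.5) = 8.590000
z₂ = 3.500000 − 8.590000·(3.500000 − 1.600000) / (8.590000 − (-1.100000)) = 3.500000 − (16.321000)/(9.690000) = 1.815686
F(1.815686) = -0.363283
z₃ = 1.815686 − (-0.363283)·(1.815686 − 3.500000) / (-0.363283 − 8.590000) = 1.815686 − (0.611883)/(-8.953283) = 1.884028
F(1.884028) = -0.110438
z₄ = 1.884028 − (-0.110438)·(1.884028 − 1.815686) / (-0.110438 − (-0.363283)) = 1.884028 − (-0.007548)/(0.252845) = 1.913879

1.8157, 1.8840, 1.9139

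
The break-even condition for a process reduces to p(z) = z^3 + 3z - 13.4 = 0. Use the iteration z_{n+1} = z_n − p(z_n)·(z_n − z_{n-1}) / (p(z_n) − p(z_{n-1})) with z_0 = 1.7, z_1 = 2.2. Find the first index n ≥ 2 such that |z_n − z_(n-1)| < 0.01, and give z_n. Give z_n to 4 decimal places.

n = 4, z_n = 1.9594

p(1.7) = -3.387000, p(2.2) = 3.848000
z_2 = 2.200000 − 3.848000·(0.500000)/(7.235000) = 1.934070;  |Δ| = 0.265930
p(1.934070) = -0.363149
z_3 = 1.934070 − (-0.363149)·(-0.265930)/(-4.211149) = 1.957003;  |Δ| = 0.022932
p(1.957003) = -0.033943
z_4 = 1.957003 − (-0.033943)·(0.022932)/(0.329206) = 1.959367;  |Δ| = 0.002364
|z_4 − z_3| = 0.002364 < 0.01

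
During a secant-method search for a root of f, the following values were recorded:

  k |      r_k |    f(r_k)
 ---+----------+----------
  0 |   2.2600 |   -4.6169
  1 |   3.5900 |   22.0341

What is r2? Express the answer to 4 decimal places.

r2 = 3.5900 − 22.0341·(3.5900 − 2.2600) / (22.0341 − (-4.6169))
   = 3.5900 − (29.305353)/(26.651000) = 2.490403

2.4904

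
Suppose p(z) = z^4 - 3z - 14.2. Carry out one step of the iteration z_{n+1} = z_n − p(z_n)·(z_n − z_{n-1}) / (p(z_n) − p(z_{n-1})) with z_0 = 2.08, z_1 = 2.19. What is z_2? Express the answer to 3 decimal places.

p(2.08) = -1.72226, p(2.19) = 2.23258
z_2 = 2.19000 − 2.23258·(2.19000 − 2.08000) / (2.23258 − (-1.72226)) = 2.19000 − (0.24558)/(3.95484) = 2.12790

2.128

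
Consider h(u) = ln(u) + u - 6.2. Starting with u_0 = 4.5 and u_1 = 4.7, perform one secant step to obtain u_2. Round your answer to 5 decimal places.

4.66093

h(4.5) = -0.1959226, h(4.7) = 0.0475625
u_2 = 4.7000000 − 0.0475625·(4.7000000 − 4.5000000) / (0.0475625 − (-0.1959226)) = 4.7000000 − (0.0095125)/(0.2434851) = 4.6609319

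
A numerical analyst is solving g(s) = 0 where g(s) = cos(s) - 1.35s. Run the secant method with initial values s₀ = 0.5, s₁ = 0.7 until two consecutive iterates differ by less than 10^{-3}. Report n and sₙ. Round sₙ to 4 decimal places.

g(0.5) = 0.202583, g(0.7) = -0.180158
s₂ = 0.700000 − (-0.180158)·(0.200000)/(-0.382740) = 0.605859;  |Δ| = 0.094141
g(0.605859) = 0.004104
s₃ = 0.605859 − 0.004104·(-0.094141)/(0.184261) = 0.607956;  |Δ| = 0.002097
g(0.607956) = 0.000077
s₄ = 0.607956 − 0.000077·(0.002097)/(-0.004026) = 0.607996;  |Δ| = 0.000040
|s₄ − s₃| = 0.000040 < 10^{-3}

n = 4, sₙ = 0.6080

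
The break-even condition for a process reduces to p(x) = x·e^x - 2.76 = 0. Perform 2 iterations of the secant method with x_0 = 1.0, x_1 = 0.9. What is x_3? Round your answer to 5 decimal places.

1.00758

p(1.0) = -0.0417182, p(0.9) = -0.5463572
x_2 = 0.9000000 − (-0.5463572)·(0.9000000 − 1.0000000) / (-0.5463572 − (-0.0417182)) = 0.9000000 − (0.0546357)/(-0.5046390) = 1.0082669
p(1.0082669) = 0.0035052
x_3 = 1.0082669 − 0.0035052·(1.0082669 − 0.9000000) / (0.0035052 − (-0.5463572)) = 1.0082669 − (0.0003795)/(0.5498624) = 1.0075768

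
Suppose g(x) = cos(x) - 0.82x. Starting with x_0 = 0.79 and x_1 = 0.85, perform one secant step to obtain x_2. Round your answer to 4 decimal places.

g(0.79) = 0.056045, g(0.85) = -0.037017
x_2 = 0.850000 − (-0.037017)·(0.850000 − 0.790000) / (-0.037017 − 0.056045) = 0.850000 − (-0.002221)/(-0.093062) = 0.826134

0.8261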